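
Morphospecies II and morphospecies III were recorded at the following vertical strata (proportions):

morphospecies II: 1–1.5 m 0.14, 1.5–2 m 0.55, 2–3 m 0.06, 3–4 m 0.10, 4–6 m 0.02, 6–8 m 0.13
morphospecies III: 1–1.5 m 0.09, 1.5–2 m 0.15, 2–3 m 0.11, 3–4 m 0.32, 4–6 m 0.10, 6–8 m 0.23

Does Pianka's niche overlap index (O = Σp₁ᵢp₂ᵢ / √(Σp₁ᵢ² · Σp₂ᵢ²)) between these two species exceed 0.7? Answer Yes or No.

Σ p₁ᵢp₂ᵢ = 0.0126 + 0.0825 + 0.0066 + 0.0320 + 0.0020 + 0.0299 = 0.1656
Σp_1ᵢ² = 0.14² + 0.55² + 0.06² + 0.10² + 0.02² + 0.13² = 0.0196 + 0.3025 + 0.0036 + 0.0100 + 0.0004 + 0.0169 = 0.3530
Σp_2ᵢ² = 0.09² + 0.15² + 0.11² + 0.32² + 0.10² + 0.23² = 0.0081 + 0.0225 + 0.0121 + 0.1024 + 0.0100 + 0.0529 = 0.2080
O = 0.1656 / √(0.3530 × 0.2080) = 0.1656 / 0.27097 = 0.6111
O = 0.6111 < 0.7 → No.

No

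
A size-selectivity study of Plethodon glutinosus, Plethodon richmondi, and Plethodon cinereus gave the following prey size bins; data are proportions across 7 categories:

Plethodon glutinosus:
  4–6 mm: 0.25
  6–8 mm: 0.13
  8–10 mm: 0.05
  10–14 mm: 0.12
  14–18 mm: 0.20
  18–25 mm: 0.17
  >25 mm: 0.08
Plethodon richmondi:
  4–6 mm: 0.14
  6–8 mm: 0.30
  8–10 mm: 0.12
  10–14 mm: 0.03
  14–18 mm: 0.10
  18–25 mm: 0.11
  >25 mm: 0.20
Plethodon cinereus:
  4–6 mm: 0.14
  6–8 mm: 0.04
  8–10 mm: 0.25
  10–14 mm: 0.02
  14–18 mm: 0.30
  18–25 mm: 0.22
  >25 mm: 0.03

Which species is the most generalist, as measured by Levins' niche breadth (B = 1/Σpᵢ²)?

Plethodon glutinosus

Σp_glutᵢ² = 0.25² + 0.13² + 0.05² + 0.12² + 0.20² + 0.17² + 0.08² = 0.0625 + 0.0169 + 0.0025 + 0.0144 + 0.0400 + 0.0289 + 0.0064 = 0.1716
B_glut = 1 / 0.1716 = 5.8275
Σp_richᵢ² = 0.14² + 0.30² + 0.12² + 0.03² + 0.10² + 0.11² + 0.20² = 0.0196 + 0.0900 + 0.0144 + 0.0009 + 0.0100 + 0.0121 + 0.0400 = 0.1870
B_rich = 1 / 0.1870 = 5.3476
Σp_cineᵢ² = 0.14² + 0.04² + 0.25² + 0.02² + 0.30² + 0.22² + 0.03² = 0.0196 + 0.0016 + 0.0625 + 0.0004 + 0.0900 + 0.0484 + 0.0009 = 0.2234
B_cine = 1 / 0.2234 = 4.4763
Highest B → broadest niche (most generalist): Plethodon glutinosus (B = 5.83).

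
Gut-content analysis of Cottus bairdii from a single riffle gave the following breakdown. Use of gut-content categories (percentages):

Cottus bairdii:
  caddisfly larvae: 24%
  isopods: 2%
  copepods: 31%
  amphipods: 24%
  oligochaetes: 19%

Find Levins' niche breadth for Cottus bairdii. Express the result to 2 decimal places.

4.04

Convert percentages to proportions (divide by 100).
Σpᵢ² = 0.24² + 0.02² + 0.31² + 0.24² + 0.19² = 0.0576 + 0.0004 + 0.0961 + 0.0576 + 0.0361 = 0.2478
B = 1 / 0.2478 = 4.0355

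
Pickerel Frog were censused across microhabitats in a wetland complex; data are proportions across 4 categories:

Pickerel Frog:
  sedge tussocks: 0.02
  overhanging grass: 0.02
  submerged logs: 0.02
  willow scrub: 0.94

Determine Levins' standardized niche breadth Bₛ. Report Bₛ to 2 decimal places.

0.04

Σpᵢ² = 0.02² + 0.02² + 0.02² + 0.94² = 0.0004 + 0.0004 + 0.0004 + 0.8836 = 0.8848
B = 1 / 0.8848 = 1.1302
Bₛ = (B − 1)/(n − 1) = (1.1302 − 1)/(4 − 1) = 0.1302/3 = 0.0434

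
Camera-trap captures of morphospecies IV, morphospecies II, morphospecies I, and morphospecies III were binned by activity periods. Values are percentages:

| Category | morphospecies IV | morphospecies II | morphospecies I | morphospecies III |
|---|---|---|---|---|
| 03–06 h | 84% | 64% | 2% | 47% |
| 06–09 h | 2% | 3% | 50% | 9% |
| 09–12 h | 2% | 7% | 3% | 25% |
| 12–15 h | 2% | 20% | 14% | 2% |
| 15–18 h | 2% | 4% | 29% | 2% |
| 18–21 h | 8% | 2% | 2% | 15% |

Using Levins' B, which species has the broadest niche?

morphospecies III

Convert percentages to proportions (divide by 100).
Σp_IVᵢ² = 0.84² + 0.02² + 0.02² + 0.02² + 0.02² + 0.08² = 0.7056 + 0.0004 + 0.0004 + 0.0004 + 0.0004 + 0.0064 = 0.7136
B_IV = 1 / 0.7136 = 1.4013
Σp_IIᵢ² = 0.64² + 0.03² + 0.07² + 0.20² + 0.04² + 0.02² = 0.4096 + 0.0009 + 0.0049 + 0.0400 + 0.0016 + 0.0004 = 0.4574
B_II = 1 / 0.4574 = 2.1863
Σp_Iᵢ² = 0.02² + 0.50² + 0.03² + 0.14² + 0.29² + 0.02² = 0.0004 + 0.2500 + 0.0009 + 0.0196 + 0.0841 + 0.0004 = 0.3554
B_I = 1 / 0.3554 = 2.8137
Σp_IIIᵢ² = 0.47² + 0.09² + 0.25² + 0.02² + 0.02² + 0.15² = 0.2209 + 0.0081 + 0.0625 + 0.0004 + 0.0004 + 0.0225 = 0.3148
B_III = 1 / 0.3148 = 3.1766
Highest B → broadest niche (most generalist): morphospecies III (B = 3.18).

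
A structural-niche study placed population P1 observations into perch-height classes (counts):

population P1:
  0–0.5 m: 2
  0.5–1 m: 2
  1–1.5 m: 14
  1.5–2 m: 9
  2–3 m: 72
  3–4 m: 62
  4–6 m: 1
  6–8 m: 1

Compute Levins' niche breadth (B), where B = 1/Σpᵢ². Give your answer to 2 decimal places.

Proportions for population P1 (n=163): 2/163=0.0123, 2/163=0.0123, 14/163=0.0859, 9/163=0.0552, 72/163=0.4417, 62/163=0.3804, 1/163=0.0061, 1/163=0.0061
Σpᵢ² = 0.0123² + 0.0123² + 0.0859² + 0.0552² + 0.4417² + 0.3804² + 0.0061² + 0.0061² = 0.000151 + 0.000151 + 0.007379 + 0.003047 + 0.195099 + 0.144704 + 0.000037 + 0.000037 = 0.350605
B = 1 / 0.350605 = 2.8522

2.85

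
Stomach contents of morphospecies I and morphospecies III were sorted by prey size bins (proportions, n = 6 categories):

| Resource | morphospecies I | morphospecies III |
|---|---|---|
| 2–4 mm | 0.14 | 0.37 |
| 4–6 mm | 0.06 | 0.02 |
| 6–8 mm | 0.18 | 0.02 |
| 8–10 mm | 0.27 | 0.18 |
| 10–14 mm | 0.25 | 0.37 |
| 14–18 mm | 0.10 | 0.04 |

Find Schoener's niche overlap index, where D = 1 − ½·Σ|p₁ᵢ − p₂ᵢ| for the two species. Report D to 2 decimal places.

0.65

Σ|p₁ᵢ − p₂ᵢ| = 0.23 + 0.04 + 0.16 + 0.09 + 0.12 + 0.06 = 0.70
D = 1 − ½ × 0.70 = 1 − 0.350 = 0.6500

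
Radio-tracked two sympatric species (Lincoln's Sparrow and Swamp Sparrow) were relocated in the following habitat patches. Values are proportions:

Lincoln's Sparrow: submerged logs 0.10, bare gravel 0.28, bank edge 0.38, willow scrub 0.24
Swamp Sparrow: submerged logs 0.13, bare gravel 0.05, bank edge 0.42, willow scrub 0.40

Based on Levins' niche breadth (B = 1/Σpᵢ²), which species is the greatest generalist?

Σp_Lincᵢ² = 0.10² + 0.28² + 0.38² + 0.24² = 0.0100 + 0.0784 + 0.1444 + 0.0576 = 0.2904
B_Linc = 1 / 0.2904 = 3.4435
Σp_Swamᵢ² = 0.13² + 0.05² + 0.42² + 0.40² = 0.0169 + 0.0025 + 0.1764 + 0.1600 = 0.3558
B_Swam = 1 / 0.3558 = 2.8106
Highest B → broadest niche (most generalist): Lincoln's Sparrow (B = 3.44).

Lincoln's Sparrow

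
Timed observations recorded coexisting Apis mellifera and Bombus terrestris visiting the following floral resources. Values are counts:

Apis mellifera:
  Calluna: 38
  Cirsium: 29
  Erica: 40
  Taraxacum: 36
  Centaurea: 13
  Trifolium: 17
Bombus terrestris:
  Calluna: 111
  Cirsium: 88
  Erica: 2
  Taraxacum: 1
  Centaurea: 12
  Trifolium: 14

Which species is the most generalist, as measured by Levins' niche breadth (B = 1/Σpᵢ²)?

Proportions for Apis mellifera (n=173): 38/173=0.2197, 29/173=0.1676, 40/173=0.2312, 36/173=0.2081, 13/173=0.0751, 17/173=0.0983
Proportions for Bombus terrestris (n=228): 111/228=0.4868, 88/228=0.3860, 2/228=0.0088, 1/228=0.0044, 12/228=0.0526, 14/228=0.0614
Σp_mellᵢ² = 0.2197² + 0.1676² + 0.2312² + 0.2081² + 0.0751² + 0.0983² = 0.048268 + 0.028090 + 0.053453 + 0.043306 + 0.005640 + 0.009663 = 0.188420
B_mell = 1 / 0.188420 = 5.3073
Σp_terrᵢ² = 0.4868² + 0.3860² + 0.0088² + 0.0044² + 0.0526² + 0.0614² = 0.236974 + 0.148996 + 0.000077 + 0.000019 + 0.002767 + 0.003770 = 0.392603
B_terr = 1 / 0.392603 = 2.5471
Highest B → broadest niche (most generalist): Apis mellifera (B = 5.31).

Apis mellifera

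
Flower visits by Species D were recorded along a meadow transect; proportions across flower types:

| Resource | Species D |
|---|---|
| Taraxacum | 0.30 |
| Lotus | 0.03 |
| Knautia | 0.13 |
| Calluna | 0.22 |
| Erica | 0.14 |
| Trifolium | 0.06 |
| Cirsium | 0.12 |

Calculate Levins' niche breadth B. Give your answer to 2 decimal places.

Σpᵢ² = 0.30² + 0.03² + 0.13² + 0.22² + 0.14² + 0.06² + 0.12² = 0.0900 + 0.0009 + 0.0169 + 0.0484 + 0.0196 + 0.0036 + 0.0144 = 0.1938
B = 1 / 0.1938 = 5.1600

5.16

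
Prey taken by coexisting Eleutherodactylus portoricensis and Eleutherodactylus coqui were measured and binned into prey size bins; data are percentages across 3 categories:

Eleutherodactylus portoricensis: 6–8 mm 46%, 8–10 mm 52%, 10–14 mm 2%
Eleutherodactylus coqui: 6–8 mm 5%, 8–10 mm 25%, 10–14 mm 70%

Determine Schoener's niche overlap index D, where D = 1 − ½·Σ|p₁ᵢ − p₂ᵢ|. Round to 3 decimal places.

0.320

Convert percentages to proportions (divide by 100).
Σ|p₁ᵢ − p₂ᵢ| = 0.41 + 0.27 + 0.68 = 1.36
D = 1 − ½ × 1.36 = 1 − 0.680 = 0.32000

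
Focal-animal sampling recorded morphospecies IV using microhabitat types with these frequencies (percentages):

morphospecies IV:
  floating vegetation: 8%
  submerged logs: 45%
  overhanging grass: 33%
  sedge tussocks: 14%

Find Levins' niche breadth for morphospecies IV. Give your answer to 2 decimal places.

2.96

Convert percentages to proportions (divide by 100).
Σpᵢ² = 0.08² + 0.45² + 0.33² + 0.14² = 0.0064 + 0.2025 + 0.1089 + 0.0196 = 0.3374
B = 1 / 0.3374 = 2.9638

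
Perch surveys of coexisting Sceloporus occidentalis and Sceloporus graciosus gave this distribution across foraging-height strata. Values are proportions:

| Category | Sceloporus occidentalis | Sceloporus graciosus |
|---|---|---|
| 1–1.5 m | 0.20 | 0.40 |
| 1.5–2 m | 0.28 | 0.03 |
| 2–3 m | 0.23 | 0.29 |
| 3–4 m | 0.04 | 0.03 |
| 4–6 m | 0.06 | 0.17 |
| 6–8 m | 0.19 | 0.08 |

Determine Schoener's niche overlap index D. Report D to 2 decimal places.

Σ|p₁ᵢ − p₂ᵢ| = 0.20 + 0.25 + 0.06 + 0.01 + 0.11 + 0.11 = 0.74
D = 1 − ½ × 0.74 = 1 − 0.370 = 0.6300

0.63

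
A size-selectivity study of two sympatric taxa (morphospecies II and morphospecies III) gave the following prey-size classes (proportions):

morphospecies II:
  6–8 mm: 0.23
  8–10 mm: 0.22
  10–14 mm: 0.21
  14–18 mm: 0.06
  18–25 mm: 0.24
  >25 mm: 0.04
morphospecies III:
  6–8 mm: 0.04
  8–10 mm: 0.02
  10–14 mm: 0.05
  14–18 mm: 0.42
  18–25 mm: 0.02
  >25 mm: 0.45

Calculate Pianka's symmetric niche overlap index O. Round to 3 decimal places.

0.255

Σ p₁ᵢp₂ᵢ = 0.0092 + 0.0044 + 0.0105 + 0.0252 + 0.0048 + 0.0180 = 0.0721
Σp_1ᵢ² = 0.23² + 0.22² + 0.21² + 0.06² + 0.24² + 0.04² = 0.0529 + 0.0484 + 0.0441 + 0.0036 + 0.0576 + 0.0016 = 0.2082
Σp_2ᵢ² = 0.04² + 0.02² + 0.05² + 0.42² + 0.02² + 0.45² = 0.0016 + 0.0004 + 0.0025 + 0.1764 + 0.0004 + 0.2025 = 0.3838
O = 0.0721 / √(0.2082 × 0.3838) = 0.0721 / 0.282679 = 0.25506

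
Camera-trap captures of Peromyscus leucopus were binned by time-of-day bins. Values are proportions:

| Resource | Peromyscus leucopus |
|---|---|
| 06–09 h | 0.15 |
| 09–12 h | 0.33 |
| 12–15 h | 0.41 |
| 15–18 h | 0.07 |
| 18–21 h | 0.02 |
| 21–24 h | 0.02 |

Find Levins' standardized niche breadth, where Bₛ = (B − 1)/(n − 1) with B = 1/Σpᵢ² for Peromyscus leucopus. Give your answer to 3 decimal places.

Σpᵢ² = 0.15² + 0.33² + 0.41² + 0.07² + 0.02² + 0.02² = 0.0225 + 0.1089 + 0.1681 + 0.0049 + 0.0004 + 0.0004 = 0.3052
B = 1 / 0.3052 = 3.27654
Bₛ = (B − 1)/(n − 1) = (3.27654 − 1)/(6 − 1) = 2.27654/5 = 0.45531

0.455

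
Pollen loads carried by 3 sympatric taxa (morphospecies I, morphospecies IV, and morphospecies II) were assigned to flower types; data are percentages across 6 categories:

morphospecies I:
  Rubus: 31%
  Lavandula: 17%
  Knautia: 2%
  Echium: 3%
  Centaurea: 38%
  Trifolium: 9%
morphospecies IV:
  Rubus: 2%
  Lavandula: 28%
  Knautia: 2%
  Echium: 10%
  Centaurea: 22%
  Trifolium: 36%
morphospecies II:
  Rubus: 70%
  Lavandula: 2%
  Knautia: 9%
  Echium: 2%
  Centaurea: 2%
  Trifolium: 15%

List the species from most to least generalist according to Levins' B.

morphospecies IV > morphospecies I > morphospecies II

Convert percentages to proportions (divide by 100).
Σp_Iᵢ² = 0.31² + 0.17² + 0.02² + 0.03² + 0.38² + 0.09² = 0.0961 + 0.0289 + 0.0004 + 0.0009 + 0.1444 + 0.0081 = 0.2788
B_I = 1 / 0.2788 = 3.5868
Σp_IVᵢ² = 0.02² + 0.28² + 0.02² + 0.10² + 0.22² + 0.36² = 0.0004 + 0.0784 + 0.0004 + 0.0100 + 0.0484 + 0.1296 = 0.2672
B_IV = 1 / 0.2672 = 3.7425
Σp_IIᵢ² = 0.70² + 0.02² + 0.09² + 0.02² + 0.02² + 0.15² = 0.4900 + 0.0004 + 0.0081 + 0.0004 + 0.0004 + 0.0225 = 0.5218
B_II = 1 / 0.5218 = 1.9164
Ranking by B (broadest → narrowest): morphospecies IV (3.74) > morphospecies I (3.59) > morphospecies II (1.92)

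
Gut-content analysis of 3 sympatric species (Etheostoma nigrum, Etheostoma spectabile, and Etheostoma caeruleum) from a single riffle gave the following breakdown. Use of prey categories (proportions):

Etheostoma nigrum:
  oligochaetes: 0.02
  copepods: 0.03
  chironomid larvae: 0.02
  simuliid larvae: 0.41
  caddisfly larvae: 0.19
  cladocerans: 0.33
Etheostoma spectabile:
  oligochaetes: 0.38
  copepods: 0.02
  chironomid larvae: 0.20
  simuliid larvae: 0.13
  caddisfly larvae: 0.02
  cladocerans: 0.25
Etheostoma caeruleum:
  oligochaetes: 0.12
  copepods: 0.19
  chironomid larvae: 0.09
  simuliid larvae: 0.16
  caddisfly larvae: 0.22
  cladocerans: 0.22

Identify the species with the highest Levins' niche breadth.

Etheostoma caeruleum

Σp_nigrᵢ² = 0.02² + 0.03² + 0.02² + 0.41² + 0.19² + 0.33² = 0.0004 + 0.0009 + 0.0004 + 0.1681 + 0.0361 + 0.1089 = 0.3148
B_nigr = 1 / 0.3148 = 3.1766
Σp_specᵢ² = 0.38² + 0.02² + 0.20² + 0.13² + 0.02² + 0.25² = 0.1444 + 0.0004 + 0.0400 + 0.0169 + 0.0004 + 0.0625 = 0.2646
B_spec = 1 / 0.2646 = 3.7793
Σp_caerᵢ² = 0.12² + 0.19² + 0.09² + 0.16² + 0.22² + 0.22² = 0.0144 + 0.0361 + 0.0081 + 0.0256 + 0.0484 + 0.0484 = 0.1810
B_caer = 1 / 0.1810 = 5.5249
Highest B → broadest niche (most generalist): Etheostoma caeruleum (B = 5.52).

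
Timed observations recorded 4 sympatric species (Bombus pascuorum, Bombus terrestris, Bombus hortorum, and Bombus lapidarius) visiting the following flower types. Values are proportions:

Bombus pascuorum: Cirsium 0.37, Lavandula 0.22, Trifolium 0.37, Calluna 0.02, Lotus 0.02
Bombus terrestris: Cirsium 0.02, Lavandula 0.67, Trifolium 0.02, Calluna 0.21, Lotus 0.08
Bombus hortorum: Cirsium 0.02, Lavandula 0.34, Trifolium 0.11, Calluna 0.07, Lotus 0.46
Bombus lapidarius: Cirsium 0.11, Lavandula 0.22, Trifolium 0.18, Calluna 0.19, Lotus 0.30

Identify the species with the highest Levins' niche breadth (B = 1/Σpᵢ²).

Bombus lapidarius

Σp_pascᵢ² = 0.37² + 0.22² + 0.37² + 0.02² + 0.02² = 0.1369 + 0.0484 + 0.1369 + 0.0004 + 0.0004 = 0.3230
B_pasc = 1 / 0.3230 = 3.0960
Σp_terrᵢ² = 0.02² + 0.67² + 0.02² + 0.21² + 0.08² = 0.0004 + 0.4489 + 0.0004 + 0.0441 + 0.0064 = 0.5002
B_terr = 1 / 0.5002 = 1.9992
Σp_hortᵢ² = 0.02² + 0.34² + 0.11² + 0.07² + 0.46² = 0.0004 + 0.1156 + 0.0121 + 0.0049 + 0.2116 = 0.3446
B_hort = 1 / 0.3446 = 2.9019
Σp_lapiᵢ² = 0.11² + 0.22² + 0.18² + 0.19² + 0.30² = 0.0121 + 0.0484 + 0.0324 + 0.0361 + 0.0900 = 0.2190
B_lapi = 1 / 0.2190 = 4.5662
Highest B → broadest niche (most generalist): Bombus lapidarius (B = 4.57).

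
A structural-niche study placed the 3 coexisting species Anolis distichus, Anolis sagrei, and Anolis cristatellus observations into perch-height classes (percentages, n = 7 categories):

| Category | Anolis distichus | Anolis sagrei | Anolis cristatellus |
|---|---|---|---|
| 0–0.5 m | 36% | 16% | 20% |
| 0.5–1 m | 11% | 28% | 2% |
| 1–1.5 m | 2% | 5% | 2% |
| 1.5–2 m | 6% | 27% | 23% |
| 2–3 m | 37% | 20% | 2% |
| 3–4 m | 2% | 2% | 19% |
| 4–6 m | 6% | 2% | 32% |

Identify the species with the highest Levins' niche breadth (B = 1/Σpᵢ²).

Convert percentages to proportions (divide by 100).
Σp_distᵢ² = 0.36² + 0.11² + 0.02² + 0.06² + 0.37² + 0.02² + 0.06² = 0.1296 + 0.0121 + 0.0004 + 0.0036 + 0.1369 + 0.0004 + 0.0036 = 0.2866
B_dist = 1 / 0.2866 = 3.4892
Σp_sagrᵢ² = 0.16² + 0.28² + 0.05² + 0.27² + 0.20² + 0.02² + 0.02² = 0.0256 + 0.0784 + 0.0025 + 0.0729 + 0.0400 + 0.0004 + 0.0004 = 0.2202
B_sagr = 1 / 0.2202 = 4.5413
Σp_crisᵢ² = 0.20² + 0.02² + 0.02² + 0.23² + 0.02² + 0.19² + 0.32² = 0.0400 + 0.0004 + 0.0004 + 0.0529 + 0.0004 + 0.0361 + 0.1024 = 0.2326
B_cris = 1 / 0.2326 = 4.2992
Highest B → broadest niche (most generalist): Anolis sagrei (B = 4.54).

Anolis sagrei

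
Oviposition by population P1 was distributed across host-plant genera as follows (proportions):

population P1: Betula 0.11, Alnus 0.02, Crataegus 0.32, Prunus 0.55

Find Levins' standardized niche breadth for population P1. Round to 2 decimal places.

0.47

Σpᵢ² = 0.11² + 0.02² + 0.32² + 0.55² = 0.0121 + 0.0004 + 0.1024 + 0.3025 = 0.4174
B = 1 / 0.4174 = 2.3958
Bₛ = (B − 1)/(n − 1) = (2.3958 − 1)/(4 − 1) = 1.3958/3 = 0.4653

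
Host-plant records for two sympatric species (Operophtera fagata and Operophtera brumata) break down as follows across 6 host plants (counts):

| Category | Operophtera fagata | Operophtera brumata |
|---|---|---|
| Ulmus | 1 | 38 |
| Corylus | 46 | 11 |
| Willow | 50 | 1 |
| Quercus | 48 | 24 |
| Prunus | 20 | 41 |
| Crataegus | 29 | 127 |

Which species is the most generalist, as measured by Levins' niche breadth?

Operophtera fagata

Proportions for Operophtera fagata (n=194): 1/194=0.0052, 46/194=0.2371, 50/194=0.2577, 48/194=0.2474, 20/194=0.1031, 29/194=0.1495
Proportions for Operophtera brumata (n=242): 38/242=0.1570, 11/242=0.0455, 1/242=0.0041, 24/242=0.0992, 41/242=0.1694, 127/242=0.5248
Σp_fagaᵢ² = 0.0052² + 0.2371² + 0.2577² + 0.2474² + 0.1031² + 0.1495² = 0.000027 + 0.056216 + 0.066409 + 0.061207 + 0.010630 + 0.022350 = 0.216839
B_faga = 1 / 0.216839 = 4.6117
Σp_brumᵢ² = 0.1570² + 0.0455² + 0.0041² + 0.0992² + 0.1694² + 0.5248² = 0.024649 + 0.002070 + 0.000017 + 0.009841 + 0.028696 + 0.275415 = 0.340688
B_brum = 1 / 0.340688 = 2.9352
Highest B → broadest niche (most generalist): Operophtera fagata (B = 4.61).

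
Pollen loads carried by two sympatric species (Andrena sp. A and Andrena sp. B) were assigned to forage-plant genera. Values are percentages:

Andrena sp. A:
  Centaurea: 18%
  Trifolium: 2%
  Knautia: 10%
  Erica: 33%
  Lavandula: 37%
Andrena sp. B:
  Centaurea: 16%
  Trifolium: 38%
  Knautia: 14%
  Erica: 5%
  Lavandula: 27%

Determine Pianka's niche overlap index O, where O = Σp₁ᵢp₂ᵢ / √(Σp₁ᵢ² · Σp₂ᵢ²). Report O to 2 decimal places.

Convert percentages to proportions (divide by 100).
Σ p₁ᵢp₂ᵢ = 0.0288 + 0.0076 + 0.0140 + 0.0165 + 0.0999 = 0.1668
Σp_1ᵢ² = 0.18² + 0.02² + 0.10² + 0.33² + 0.37² = 0.0324 + 0.0004 + 0.0100 + 0.1089 + 0.1369 = 0.2886
Σp_2ᵢ² = 0.16² + 0.38² + 0.14² + 0.05² + 0.27² = 0.0256 + 0.1444 + 0.0196 + 0.0025 + 0.0729 = 0.2650
O = 0.1668 / √(0.2886 × 0.2650) = 0.1668 / 0.27655 = 0.6031

0.60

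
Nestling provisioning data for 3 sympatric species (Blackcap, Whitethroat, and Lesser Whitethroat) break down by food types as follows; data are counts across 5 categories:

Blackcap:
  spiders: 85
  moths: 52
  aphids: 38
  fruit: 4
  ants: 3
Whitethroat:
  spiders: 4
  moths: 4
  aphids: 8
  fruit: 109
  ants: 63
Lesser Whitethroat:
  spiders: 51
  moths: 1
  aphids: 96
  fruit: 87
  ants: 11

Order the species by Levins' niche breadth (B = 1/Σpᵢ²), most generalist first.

Lesser Whitethroat > Blackcap > Whitethroat

Proportions for Blackcap (n=182): 85/182=0.4670, 52/182=0.2857, 38/182=0.2088, 4/182=0.0220, 3/182=0.0165
Proportions for Whitethroat (n=188): 4/188=0.0213, 4/188=0.0213, 8/188=0.0426, 109/188=0.5798, 63/188=0.3351
Proportions for Lesser Whitethroat (n=246): 51/246=0.2073, 1/246=0.0041, 96/246=0.3902, 87/246=0.3537, 11/246=0.0447
Σp_Blacᵢ² = 0.4670² + 0.2857² + 0.2088² + 0.0220² + 0.0165² = 0.218089 + 0.081624 + 0.043597 + 0.000484 + 0.000272 = 0.344066
B_Blac = 1 / 0.344066 = 2.9064
Σp_Whitᵢ² = 0.0213² + 0.0213² + 0.0426² + 0.5798² + 0.3351² = 0.000454 + 0.000454 + 0.001815 + 0.336168 + 0.112292 = 0.451183
B_Whit = 1 / 0.451183 = 2.2164
Σp_Lessᵢ² = 0.2073² + 0.0041² + 0.3902² + 0.3537² + 0.0447² = 0.042973 + 0.000017 + 0.152256 + 0.125104 + 0.001998 = 0.322348
B_Less = 1 / 0.322348 = 3.1022
Ranking by B (broadest → narrowest): Lesser Whitethroat (3.10) > Blackcap (2.91) > Whitethroat (2.22)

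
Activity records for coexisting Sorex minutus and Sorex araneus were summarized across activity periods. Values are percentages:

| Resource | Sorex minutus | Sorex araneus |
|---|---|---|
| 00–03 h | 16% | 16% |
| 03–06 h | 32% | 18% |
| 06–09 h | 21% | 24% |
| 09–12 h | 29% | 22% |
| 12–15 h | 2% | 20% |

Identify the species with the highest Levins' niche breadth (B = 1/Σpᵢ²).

Sorex araneus

Convert percentages to proportions (divide by 100).
Σp_minuᵢ² = 0.16² + 0.32² + 0.21² + 0.29² + 0.02² = 0.0256 + 0.1024 + 0.0441 + 0.0841 + 0.0004 = 0.2566
B_minu = 1 / 0.2566 = 3.8971
Σp_aranᵢ² = 0.16² + 0.18² + 0.24² + 0.22² + 0.20² = 0.0256 + 0.0324 + 0.0576 + 0.0484 + 0.0400 = 0.2040
B_aran = 1 / 0.2040 = 4.9020
Highest B → broadest niche (most generalist): Sorex araneus (B = 4.90).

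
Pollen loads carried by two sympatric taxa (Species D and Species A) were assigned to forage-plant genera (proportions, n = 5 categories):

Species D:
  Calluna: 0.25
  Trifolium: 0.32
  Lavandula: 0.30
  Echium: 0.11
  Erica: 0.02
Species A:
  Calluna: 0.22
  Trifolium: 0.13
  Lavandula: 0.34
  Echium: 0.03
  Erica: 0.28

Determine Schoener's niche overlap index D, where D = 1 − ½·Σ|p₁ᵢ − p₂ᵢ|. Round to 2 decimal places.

0.70

Σ|p₁ᵢ − p₂ᵢ| = 0.03 + 0.19 + 0.04 + 0.08 + 0.26 = 0.60
D = 1 − ½ × 0.60 = 1 − 0.300 = 0.7000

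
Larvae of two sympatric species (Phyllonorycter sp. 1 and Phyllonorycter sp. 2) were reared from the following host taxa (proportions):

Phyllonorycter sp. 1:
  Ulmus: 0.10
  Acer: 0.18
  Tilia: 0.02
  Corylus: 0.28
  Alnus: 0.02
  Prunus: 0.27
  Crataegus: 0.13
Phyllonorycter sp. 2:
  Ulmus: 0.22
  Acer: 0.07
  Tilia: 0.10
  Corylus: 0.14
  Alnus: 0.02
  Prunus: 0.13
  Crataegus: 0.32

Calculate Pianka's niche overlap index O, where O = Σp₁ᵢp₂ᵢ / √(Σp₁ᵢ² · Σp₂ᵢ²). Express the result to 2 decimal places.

0.74

Σ p₁ᵢp₂ᵢ = 0.0220 + 0.0126 + 0.0020 + 0.0392 + 0.0004 + 0.0351 + 0.0416 = 0.1529
Σp_1ᵢ² = 0.10² + 0.18² + 0.02² + 0.28² + 0.02² + 0.27² + 0.13² = 0.0100 + 0.0324 + 0.0004 + 0.0784 + 0.0004 + 0.0729 + 0.0169 = 0.2114
Σp_2ᵢ² = 0.22² + 0.07² + 0.10² + 0.14² + 0.02² + 0.13² + 0.32² = 0.0484 + 0.0049 + 0.0100 + 0.0196 + 0.0004 + 0.0169 + 0.1024 = 0.2026
O = 0.1529 / √(0.2114 × 0.2026) = 0.1529 / 0.20695 = 0.7388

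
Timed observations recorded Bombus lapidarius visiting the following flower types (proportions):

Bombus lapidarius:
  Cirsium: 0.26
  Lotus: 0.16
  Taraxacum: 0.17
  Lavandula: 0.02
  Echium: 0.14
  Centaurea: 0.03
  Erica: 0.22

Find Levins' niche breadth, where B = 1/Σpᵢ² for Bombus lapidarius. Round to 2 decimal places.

Σpᵢ² = 0.26² + 0.16² + 0.17² + 0.02² + 0.14² + 0.03² + 0.22² = 0.0676 + 0.0256 + 0.0289 + 0.0004 + 0.0196 + 0.0009 + 0.0484 = 0.1914
B = 1 / 0.1914 = 5.2247

5.22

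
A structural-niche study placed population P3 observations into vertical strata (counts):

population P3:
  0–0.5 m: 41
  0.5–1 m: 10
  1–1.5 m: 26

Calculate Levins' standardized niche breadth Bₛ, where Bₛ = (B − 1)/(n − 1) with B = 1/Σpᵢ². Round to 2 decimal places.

0.71

Proportions for population P3 (n=77): 41/77=0.5325, 10/77=0.1299, 26/77=0.3377
Σpᵢ² = 0.5325² + 0.1299² + 0.3377² = 0.283556 + 0.016874 + 0.114041 = 0.414471
B = 1 / 0.414471 = 2.4127
Bₛ = (B − 1)/(n − 1) = (2.4127 − 1)/(3 − 1) = 1.4127/2 = 0.7064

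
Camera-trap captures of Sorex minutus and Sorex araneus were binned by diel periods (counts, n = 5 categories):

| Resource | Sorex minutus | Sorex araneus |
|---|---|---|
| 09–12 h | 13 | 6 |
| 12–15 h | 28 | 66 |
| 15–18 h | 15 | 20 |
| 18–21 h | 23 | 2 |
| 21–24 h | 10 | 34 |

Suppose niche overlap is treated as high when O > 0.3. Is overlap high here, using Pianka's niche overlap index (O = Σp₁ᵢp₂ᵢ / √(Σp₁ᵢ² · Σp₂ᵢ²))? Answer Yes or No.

Proportions for Sorex minutus (n=89): 13/89=0.1461, 28/89=0.3146, 15/89=0.1685, 23/89=0.2584, 10/89=0.1124
Proportions for Sorex araneus (n=128): 6/128=0.0469, 66/128=0.5156, 20/128=0.1563, 2/128=0.0156, 34/128=0.2656
Σ p₁ᵢp₂ᵢ = 0.006852 + 0.162208 + 0.026337 + 0.004031 + 0.029853 = 0.229281
Σp_1ᵢ² = 0.1461² + 0.3146² + 0.1685² + 0.2584² + 0.1124² = 0.021345 + 0.098973 + 0.028392 + 0.066771 + 0.012634 = 0.228115
Σp_2ᵢ² = 0.0469² + 0.5156² + 0.1563² + 0.0156² + 0.2656² = 0.002200 + 0.265843 + 0.024430 + 0.000243 + 0.070543 = 0.363259
O = 0.229281 / √(0.228115 × 0.363259) = 0.229281 / 0.2878625 = 0.7965
O = 0.7965 > 0.3 → Yes.

Yes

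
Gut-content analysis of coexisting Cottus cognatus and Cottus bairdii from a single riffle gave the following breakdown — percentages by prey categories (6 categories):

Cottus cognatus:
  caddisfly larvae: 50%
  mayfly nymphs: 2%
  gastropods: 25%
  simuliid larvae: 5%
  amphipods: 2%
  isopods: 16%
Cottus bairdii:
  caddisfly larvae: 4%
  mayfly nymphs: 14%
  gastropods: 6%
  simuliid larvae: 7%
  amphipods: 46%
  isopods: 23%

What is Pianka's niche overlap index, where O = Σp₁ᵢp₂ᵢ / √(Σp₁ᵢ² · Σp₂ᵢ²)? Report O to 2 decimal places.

0.28

Convert percentages to proportions (divide by 100).
Σ p₁ᵢp₂ᵢ = 0.0200 + 0.0028 + 0.0150 + 0.0035 + 0.0092 + 0.0368 = 0.0873
Σp_1ᵢ² = 0.50² + 0.02² + 0.25² + 0.05² + 0.02² + 0.16² = 0.2500 + 0.0004 + 0.0625 + 0.0025 + 0.0004 + 0.0256 = 0.3414
Σp_2ᵢ² = 0.04² + 0.14² + 0.06² + 0.07² + 0.46² + 0.23² = 0.0016 + 0.0196 + 0.0036 + 0.0049 + 0.2116 + 0.0529 = 0.2942
O = 0.0873 / √(0.3414 × 0.2942) = 0.0873 / 0.31692 = 0.2755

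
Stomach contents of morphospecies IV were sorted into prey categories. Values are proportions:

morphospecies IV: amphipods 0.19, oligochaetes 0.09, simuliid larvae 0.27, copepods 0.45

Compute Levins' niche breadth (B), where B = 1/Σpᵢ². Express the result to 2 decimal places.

3.13

Σpᵢ² = 0.19² + 0.09² + 0.27² + 0.45² = 0.0361 + 0.0081 + 0.0729 + 0.2025 = 0.3196
B = 1 / 0.3196 = 3.1289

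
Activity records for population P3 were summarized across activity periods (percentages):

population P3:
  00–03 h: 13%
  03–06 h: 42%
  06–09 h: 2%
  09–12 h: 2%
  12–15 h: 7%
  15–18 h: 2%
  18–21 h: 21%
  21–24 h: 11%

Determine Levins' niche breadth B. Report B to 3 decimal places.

3.912

Convert percentages to proportions (divide by 100).
Σpᵢ² = 0.13² + 0.42² + 0.02² + 0.02² + 0.07² + 0.02² + 0.21² + 0.11² = 0.0169 + 0.1764 + 0.0004 + 0.0004 + 0.0049 + 0.0004 + 0.0441 + 0.0121 = 0.2556
B = 1 / 0.2556 = 3.91236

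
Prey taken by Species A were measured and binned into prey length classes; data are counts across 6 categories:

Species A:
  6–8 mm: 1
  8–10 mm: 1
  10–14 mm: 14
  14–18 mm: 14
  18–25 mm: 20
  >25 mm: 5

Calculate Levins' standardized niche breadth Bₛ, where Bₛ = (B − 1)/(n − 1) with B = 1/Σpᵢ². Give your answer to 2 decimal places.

0.54

Proportions for Species A (n=55): 1/55=0.0182, 1/55=0.0182, 14/55=0.2545, 14/55=0.2545, 20/55=0.3636, 5/55=0.0909
Σpᵢ² = 0.0182² + 0.0182² + 0.2545² + 0.2545² + 0.3636² + 0.0909² = 0.000331 + 0.000331 + 0.064770 + 0.064770 + 0.132205 + 0.008263 = 0.270670
B = 1 / 0.270670 = 3.6945
Bₛ = (B − 1)/(n − 1) = (3.6945 − 1)/(6 − 1) = 2.6945/5 = 0.5389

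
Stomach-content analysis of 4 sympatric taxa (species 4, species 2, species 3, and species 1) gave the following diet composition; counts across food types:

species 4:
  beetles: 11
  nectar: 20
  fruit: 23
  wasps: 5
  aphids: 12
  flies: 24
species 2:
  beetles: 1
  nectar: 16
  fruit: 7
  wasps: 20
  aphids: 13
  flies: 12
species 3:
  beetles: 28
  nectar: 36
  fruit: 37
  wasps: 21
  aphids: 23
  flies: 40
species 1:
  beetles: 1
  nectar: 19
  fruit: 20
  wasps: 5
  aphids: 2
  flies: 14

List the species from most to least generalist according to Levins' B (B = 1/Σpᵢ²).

species 3 > species 4 > species 2 > species 1

Proportions for species 4 (n=95): 11/95=0.1158, 20/95=0.2105, 23/95=0.2421, 5/95=0.0526, 12/95=0.1263, 24/95=0.2526
Proportions for species 2 (n=69): 1/69=0.0145, 16/69=0.2319, 7/69=0.1014, 20/69=0.2899, 13/69=0.1884, 12/69=0.1739
Proportions for species 3 (n=185): 28/185=0.1514, 36/185=0.1946, 37/185=0.2000, 21/185=0.1135, 23/185=0.1243, 40/185=0.2162
Proportions for species 1 (n=61): 1/61=0.0164, 19/61=0.3115, 20/61=0.3279, 5/61=0.0820, 2/61=0.0328, 14/61=0.2295
Σp_4ᵢ² = 0.1158² + 0.2105² + 0.2421² + 0.0526² + 0.1263² + 0.2526² = 0.013410 + 0.044310 + 0.058612 + 0.002767 + 0.015952 + 0.063807 = 0.198858
B_4 = 1 / 0.198858 = 5.0287
Σp_2ᵢ² = 0.0145² + 0.2319² + 0.1014² + 0.2899² + 0.1884² + 0.1739² = 0.000210 + 0.053778 + 0.010282 + 0.084042 + 0.035495 + 0.030241 = 0.214048
B_2 = 1 / 0.214048 = 4.6718
Σp_3ᵢ² = 0.1514² + 0.1946² + 0.2000² + 0.1135² + 0.1243² + 0.2162² = 0.022922 + 0.037869 + 0.040000 + 0.012882 + 0.015450 + 0.046742 = 0.175865
B_3 = 1 / 0.175865 = 5.6862
Σp_1ᵢ² = 0.0164² + 0.3115² + 0.3279² + 0.0820² + 0.0328² + 0.2295² = 0.000269 + 0.097032 + 0.107518 + 0.006724 + 0.001076 + 0.052670 = 0.265289
B_1 = 1 / 0.265289 = 3.7695
Ranking by B (broadest → narrowest): species 3 (5.69) > species 4 (5.03) > species 2 (4.67) > species 1 (3.77)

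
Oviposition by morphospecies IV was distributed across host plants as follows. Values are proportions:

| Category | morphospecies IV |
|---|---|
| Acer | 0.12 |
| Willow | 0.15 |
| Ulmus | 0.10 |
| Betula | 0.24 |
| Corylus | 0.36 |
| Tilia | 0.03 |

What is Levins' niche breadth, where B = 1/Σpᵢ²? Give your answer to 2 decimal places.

Σpᵢ² = 0.12² + 0.15² + 0.10² + 0.24² + 0.36² + 0.03² = 0.0144 + 0.0225 + 0.0100 + 0.0576 + 0.1296 + 0.0009 = 0.2350
B = 1 / 0.2350 = 4.2553

4.26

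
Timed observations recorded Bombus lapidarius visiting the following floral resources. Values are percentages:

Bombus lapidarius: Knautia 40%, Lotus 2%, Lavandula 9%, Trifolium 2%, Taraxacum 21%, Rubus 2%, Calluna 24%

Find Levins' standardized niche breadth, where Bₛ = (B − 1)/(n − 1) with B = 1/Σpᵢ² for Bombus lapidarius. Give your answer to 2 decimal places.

0.45

Convert percentages to proportions (divide by 100).
Σpᵢ² = 0.40² + 0.02² + 0.09² + 0.02² + 0.21² + 0.02² + 0.24² = 0.1600 + 0.0004 + 0.0081 + 0.0004 + 0.0441 + 0.0004 + 0.0576 = 0.2710
B = 1 / 0.2710 = 3.6900
Bₛ = (B − 1)/(n − 1) = (3.6900 − 1)/(7 − 1) = 2.6900/6 = 0.4483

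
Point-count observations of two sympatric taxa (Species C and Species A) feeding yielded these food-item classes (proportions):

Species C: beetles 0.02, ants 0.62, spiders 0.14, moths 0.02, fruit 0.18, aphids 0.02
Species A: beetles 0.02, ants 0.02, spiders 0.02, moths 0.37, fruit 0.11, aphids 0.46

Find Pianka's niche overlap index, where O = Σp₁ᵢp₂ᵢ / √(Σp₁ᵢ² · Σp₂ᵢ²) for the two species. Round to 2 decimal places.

Σ p₁ᵢp₂ᵢ = 0.0004 + 0.0124 + 0.0028 + 0.0074 + 0.0198 + 0.0092 = 0.0520
Σp_1ᵢ² = 0.02² + 0.62² + 0.14² + 0.02² + 0.18² + 0.02² = 0.0004 + 0.3844 + 0.0196 + 0.0004 + 0.0324 + 0.0004 = 0.4376
Σp_2ᵢ² = 0.02² + 0.02² + 0.02² + 0.37² + 0.11² + 0.46² = 0.0004 + 0.0004 + 0.0004 + 0.1369 + 0.0121 + 0.2116 = 0.3618
O = 0.0520 / √(0.4376 × 0.3618) = 0.0520 / 0.39790 = 0.1307

0.13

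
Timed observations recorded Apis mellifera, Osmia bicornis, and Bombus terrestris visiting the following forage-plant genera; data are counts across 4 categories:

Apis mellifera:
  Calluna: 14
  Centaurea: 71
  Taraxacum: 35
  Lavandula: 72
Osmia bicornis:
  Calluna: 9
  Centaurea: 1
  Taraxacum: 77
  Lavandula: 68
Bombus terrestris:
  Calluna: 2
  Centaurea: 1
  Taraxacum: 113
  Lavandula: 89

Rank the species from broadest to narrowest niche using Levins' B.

Apis mellifera > Osmia bicornis > Bombus terrestris

Proportions for Apis mellifera (n=192): 14/192=0.0729, 71/192=0.3698, 35/192=0.1823, 72/192=0.3750
Proportions for Osmia bicornis (n=155): 9/155=0.0581, 1/155=0.0065, 77/155=0.4968, 68/155=0.4387
Proportions for Bombus terrestris (n=205): 2/205=0.0098, 1/205=0.0049, 113/205=0.5512, 89/205=0.4341
Σp_mellᵢ² = 0.0729² + 0.3698² + 0.1823² + 0.3750² = 0.005314 + 0.136752 + 0.033233 + 0.140625 = 0.315924
B_mell = 1 / 0.315924 = 3.1653
Σp_bicoᵢ² = 0.0581² + 0.0065² + 0.4968² + 0.4387² = 0.003376 + 0.000042 + 0.246810 + 0.192458 = 0.442686
B_bico = 1 / 0.442686 = 2.2589
Σp_terrᵢ² = 0.0098² + 0.0049² + 0.5512² + 0.4341² = 0.000096 + 0.000024 + 0.303821 + 0.188443 = 0.492384
B_terr = 1 / 0.492384 = 2.0309
Ranking by B (broadest → narrowest): Apis mellifera (3.17) > Osmia bicornis (2.26) > Bombus terrestris (2.03)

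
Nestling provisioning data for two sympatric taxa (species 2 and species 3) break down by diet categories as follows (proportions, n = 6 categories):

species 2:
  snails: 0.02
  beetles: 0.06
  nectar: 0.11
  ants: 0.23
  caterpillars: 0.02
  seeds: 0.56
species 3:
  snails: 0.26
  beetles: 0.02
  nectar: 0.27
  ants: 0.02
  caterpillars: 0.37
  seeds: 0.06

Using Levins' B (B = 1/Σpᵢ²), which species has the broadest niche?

species 3

Σp_2ᵢ² = 0.02² + 0.06² + 0.11² + 0.23² + 0.02² + 0.56² = 0.0004 + 0.0036 + 0.0121 + 0.0529 + 0.0004 + 0.3136 = 0.3830
B_2 = 1 / 0.3830 = 2.6110
Σp_3ᵢ² = 0.26² + 0.02² + 0.27² + 0.02² + 0.37² + 0.06² = 0.0676 + 0.0004 + 0.0729 + 0.0004 + 0.1369 + 0.0036 = 0.2818
B_3 = 1 / 0.2818 = 3.5486
Highest B → broadest niche (most generalist): species 3 (B = 3.55).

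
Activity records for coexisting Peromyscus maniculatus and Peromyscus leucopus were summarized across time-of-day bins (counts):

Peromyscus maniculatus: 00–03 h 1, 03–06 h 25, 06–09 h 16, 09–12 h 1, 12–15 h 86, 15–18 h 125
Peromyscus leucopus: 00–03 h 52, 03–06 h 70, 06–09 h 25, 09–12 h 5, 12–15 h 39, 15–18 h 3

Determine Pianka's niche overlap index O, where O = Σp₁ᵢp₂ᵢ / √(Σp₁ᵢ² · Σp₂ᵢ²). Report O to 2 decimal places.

0.39

Proportions for Peromyscus maniculatus (n=254): 1/254=0.0039, 25/254=0.0984, 16/254=0.0630, 1/254=0.0039, 86/254=0.3386, 125/254=0.4921
Proportions for Peromyscus leucopus (n=194): 52/194=0.2680, 70/194=0.3608, 25/194=0.1289, 5/194=0.0258, 39/194=0.2010, 3/194=0.0155
Σ p₁ᵢp₂ᵢ = 0.001045 + 0.035503 + 0.008121 + 0.000101 + 0.068059 + 0.007628 = 0.120457
Σp_1ᵢ² = 0.0039² + 0.0984² + 0.0630² + 0.0039² + 0.3386² + 0.4921² = 0.000015 + 0.009683 + 0.003969 + 0.000015 + 0.114650 + 0.242162 = 0.370494
Σp_2ᵢ² = 0.2680² + 0.3608² + 0.1289² + 0.0258² + 0.2010² + 0.0155² = 0.071824 + 0.130177 + 0.016615 + 0.000666 + 0.040401 + 0.000240 = 0.259923
O = 0.120457 / √(0.370494 × 0.259923) = 0.120457 / 0.3103223 = 0.3882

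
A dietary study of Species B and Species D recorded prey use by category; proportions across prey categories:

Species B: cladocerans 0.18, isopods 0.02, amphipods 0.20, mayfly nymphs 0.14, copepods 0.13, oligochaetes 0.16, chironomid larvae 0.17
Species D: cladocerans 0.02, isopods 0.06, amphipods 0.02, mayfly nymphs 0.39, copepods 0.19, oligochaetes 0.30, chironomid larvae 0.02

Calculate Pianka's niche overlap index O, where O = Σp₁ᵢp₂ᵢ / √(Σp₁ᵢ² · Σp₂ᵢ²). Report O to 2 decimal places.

0.65

Σ p₁ᵢp₂ᵢ = 0.0036 + 0.0012 + 0.0040 + 0.0546 + 0.0247 + 0.0480 + 0.0034 = 0.1395
Σp_1ᵢ² = 0.18² + 0.02² + 0.20² + 0.14² + 0.13² + 0.16² + 0.17² = 0.0324 + 0.0004 + 0.0400 + 0.0196 + 0.0169 + 0.0256 + 0.0289 = 0.1638
Σp_2ᵢ² = 0.02² + 0.06² + 0.02² + 0.39² + 0.19² + 0.30² + 0.02² = 0.0004 + 0.0036 + 0.0004 + 0.1521 + 0.0361 + 0.0900 + 0.0004 = 0.2830
O = 0.1395 / √(0.1638 × 0.2830) = 0.1395 / 0.21530 = 0.6479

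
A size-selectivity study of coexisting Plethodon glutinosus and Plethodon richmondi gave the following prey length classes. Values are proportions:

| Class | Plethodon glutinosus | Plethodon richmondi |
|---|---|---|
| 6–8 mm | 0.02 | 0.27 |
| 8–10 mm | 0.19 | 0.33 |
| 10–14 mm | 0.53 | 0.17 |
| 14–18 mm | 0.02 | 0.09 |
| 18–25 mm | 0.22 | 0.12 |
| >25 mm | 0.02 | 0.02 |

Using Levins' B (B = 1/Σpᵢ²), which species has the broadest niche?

Plethodon richmondi

Σp_glutᵢ² = 0.02² + 0.19² + 0.53² + 0.02² + 0.22² + 0.02² = 0.0004 + 0.0361 + 0.2809 + 0.0004 + 0.0484 + 0.0004 = 0.3666
B_glut = 1 / 0.3666 = 2.7278
Σp_richᵢ² = 0.27² + 0.33² + 0.17² + 0.09² + 0.12² + 0.02² = 0.0729 + 0.1089 + 0.0289 + 0.0081 + 0.0144 + 0.0004 = 0.2336
B_rich = 1 / 0.2336 = 4.2808
Highest B → broadest niche (most generalist): Plethodon richmondi (B = 4.28).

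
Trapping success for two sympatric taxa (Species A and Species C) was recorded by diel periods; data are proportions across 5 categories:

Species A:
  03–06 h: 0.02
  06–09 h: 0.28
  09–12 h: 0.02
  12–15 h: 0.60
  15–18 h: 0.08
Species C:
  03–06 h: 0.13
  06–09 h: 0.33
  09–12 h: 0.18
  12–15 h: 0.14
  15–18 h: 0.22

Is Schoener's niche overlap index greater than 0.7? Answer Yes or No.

No

Σ|p₁ᵢ − p₂ᵢ| = 0.11 + 0.05 + 0.16 + 0.46 + 0.14 = 0.92
D = 1 − ½ × 0.92 = 1 − 0.460 = 0.5400
D = 0.5400 < 0.7 → No.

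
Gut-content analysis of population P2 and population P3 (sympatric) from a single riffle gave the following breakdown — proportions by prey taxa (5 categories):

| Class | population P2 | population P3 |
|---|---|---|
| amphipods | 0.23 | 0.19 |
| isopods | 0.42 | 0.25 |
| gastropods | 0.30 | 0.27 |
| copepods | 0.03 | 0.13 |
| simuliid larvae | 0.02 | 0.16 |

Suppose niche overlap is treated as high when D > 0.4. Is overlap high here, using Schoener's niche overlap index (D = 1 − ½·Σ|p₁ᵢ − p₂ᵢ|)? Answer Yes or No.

Yes

Σ|p₁ᵢ − p₂ᵢ| = 0.04 + 0.17 + 0.03 + 0.10 + 0.14 = 0.48
D = 1 − ½ × 0.48 = 1 − 0.240 = 0.7600
D = 0.7600 > 0.4 → Yes.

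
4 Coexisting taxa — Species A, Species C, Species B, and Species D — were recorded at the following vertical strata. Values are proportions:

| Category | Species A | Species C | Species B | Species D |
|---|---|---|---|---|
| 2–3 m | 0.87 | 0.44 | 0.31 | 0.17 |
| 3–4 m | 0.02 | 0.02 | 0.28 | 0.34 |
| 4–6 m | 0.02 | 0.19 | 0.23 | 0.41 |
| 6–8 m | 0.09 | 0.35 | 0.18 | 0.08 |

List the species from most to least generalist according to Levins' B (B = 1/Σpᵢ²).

Species B > Species D > Species C > Species A

Σp_Aᵢ² = 0.87² + 0.02² + 0.02² + 0.09² = 0.7569 + 0.0004 + 0.0004 + 0.0081 = 0.7658
B_A = 1 / 0.7658 = 1.3058
Σp_Cᵢ² = 0.44² + 0.02² + 0.19² + 0.35² = 0.1936 + 0.0004 + 0.0361 + 0.1225 = 0.3526
B_C = 1 / 0.3526 = 2.8361
Σp_Bᵢ² = 0.31² + 0.28² + 0.23² + 0.18² = 0.0961 + 0.0784 + 0.0529 + 0.0324 = 0.2598
B_B = 1 / 0.2598 = 3.8491
Σp_Dᵢ² = 0.17² + 0.34² + 0.41² + 0.08² = 0.0289 + 0.1156 + 0.1681 + 0.0064 = 0.3190
B_D = 1 / 0.3190 = 3.1348
Ranking by B (broadest → narrowest): Species B (3.85) > Species D (3.13) > Species C (2.84) > Species A (1.31)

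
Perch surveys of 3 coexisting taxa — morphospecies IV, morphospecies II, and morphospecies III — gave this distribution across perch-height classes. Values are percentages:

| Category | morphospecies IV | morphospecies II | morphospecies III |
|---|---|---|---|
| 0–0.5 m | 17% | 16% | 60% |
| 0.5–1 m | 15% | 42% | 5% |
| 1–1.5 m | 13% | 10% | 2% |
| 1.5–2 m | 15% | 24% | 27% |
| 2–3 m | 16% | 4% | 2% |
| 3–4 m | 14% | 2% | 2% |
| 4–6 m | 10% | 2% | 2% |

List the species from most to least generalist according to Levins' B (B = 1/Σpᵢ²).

morphospecies IV > morphospecies II > morphospecies III

Convert percentages to proportions (divide by 100).
Σp_IVᵢ² = 0.17² + 0.15² + 0.13² + 0.15² + 0.16² + 0.14² + 0.10² = 0.0289 + 0.0225 + 0.0169 + 0.0225 + 0.0256 + 0.0196 + 0.0100 = 0.1460
B_IV = 1 / 0.1460 = 6.8493
Σp_IIᵢ² = 0.16² + 0.42² + 0.10² + 0.24² + 0.04² + 0.02² + 0.02² = 0.0256 + 0.1764 + 0.0100 + 0.0576 + 0.0016 + 0.0004 + 0.0004 = 0.2720
B_II = 1 / 0.2720 = 3.6765
Σp_IIIᵢ² = 0.60² + 0.05² + 0.02² + 0.27² + 0.02² + 0.02² + 0.02² = 0.3600 + 0.0025 + 0.0004 + 0.0729 + 0.0004 + 0.0004 + 0.0004 = 0.4370
B_III = 1 / 0.4370 = 2.2883
Ranking by B (broadest → narrowest): morphospecies IV (6.85) > morphospecies II (3.68) > morphospecies III (2.29)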